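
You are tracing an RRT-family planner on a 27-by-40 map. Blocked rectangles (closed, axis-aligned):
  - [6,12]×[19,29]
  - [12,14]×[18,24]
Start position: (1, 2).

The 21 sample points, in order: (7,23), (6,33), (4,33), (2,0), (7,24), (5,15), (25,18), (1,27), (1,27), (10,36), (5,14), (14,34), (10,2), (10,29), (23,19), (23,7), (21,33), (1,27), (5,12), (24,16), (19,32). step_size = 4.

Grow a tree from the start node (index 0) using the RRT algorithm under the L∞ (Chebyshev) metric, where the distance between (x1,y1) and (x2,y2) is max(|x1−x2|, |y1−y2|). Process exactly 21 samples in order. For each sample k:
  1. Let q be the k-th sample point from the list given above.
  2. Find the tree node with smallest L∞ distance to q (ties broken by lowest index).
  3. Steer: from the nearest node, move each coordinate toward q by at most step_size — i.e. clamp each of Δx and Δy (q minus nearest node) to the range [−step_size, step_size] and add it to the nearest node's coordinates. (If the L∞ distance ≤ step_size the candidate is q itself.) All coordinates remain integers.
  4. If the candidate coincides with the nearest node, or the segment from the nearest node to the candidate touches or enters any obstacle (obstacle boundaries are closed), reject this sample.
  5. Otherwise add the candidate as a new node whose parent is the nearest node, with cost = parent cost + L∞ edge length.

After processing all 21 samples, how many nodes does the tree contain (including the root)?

Node count: 13

1. q=(7,23) nearest=0 d=21 new=(5,6) → add node 1 parent=0 cost=4
2. q=(6,33) nearest=1 d=27 new=(6,10) → add node 2 parent=1 cost=8
3. q=(4,33) nearest=2 d=23 new=(4,14) → add node 3 parent=2 cost=12
4. q=(2,0) nearest=0 d=2 new=(2,0) → add node 4 parent=0 cost=2
5. q=(7,24) nearest=3 d=10 new=(7,18) → add node 5 parent=3 cost=16
6. q=(5,15) nearest=3 d=1 new=(5,15) → add node 6 parent=3 cost=13
7. q=(25,18) nearest=5 d=18 new=(11,18) → add node 7 parent=5 cost=20
8. q=(1,27) nearest=5 d=9 new=(3,22) → blocked by [6,12]×[19,29], reject
9. q=(1,27) nearest=5 d=9 new=(3,22) → blocked by [6,12]×[19,29], reject
10. q=(10,36) nearest=5 d=18 new=(10,22) → blocked by [6,12]×[19,29], reject
11. q=(5,14) nearest=3 d=1 new=(5,14) → add node 8 parent=3 cost=13
12. q=(14,34) nearest=5 d=16 new=(11,22) → blocked by [6,12]×[19,29], reject
13. q=(10,2) nearest=1 d=5 new=(9,2) → add node 9 parent=1 cost=8
14. q=(10,29) nearest=5 d=11 new=(10,22) → blocked by [6,12]×[19,29], reject
15. q=(23,19) nearest=7 d=12 new=(15,19) → blocked by [12,14]×[18,24], reject
16. q=(23,7) nearest=7 d=12 new=(15,14) → add node 10 parent=7 cost=24
17. q=(21,33) nearest=5 d=15 new=(11,22) → blocked by [6,12]×[19,29], reject
18. q=(1,27) nearest=5 d=9 new=(3,22) → blocked by [6,12]×[19,29], reject
19. q=(5,12) nearest=2 d=2 new=(5,12) → add node 11 parent=2 cost=10
20. q=(24,16) nearest=10 d=9 new=(19,16) → add node 12 parent=10 cost=28
21. q=(19,32) nearest=5 d=14 new=(11,22) → blocked by [6,12]×[19,29], reject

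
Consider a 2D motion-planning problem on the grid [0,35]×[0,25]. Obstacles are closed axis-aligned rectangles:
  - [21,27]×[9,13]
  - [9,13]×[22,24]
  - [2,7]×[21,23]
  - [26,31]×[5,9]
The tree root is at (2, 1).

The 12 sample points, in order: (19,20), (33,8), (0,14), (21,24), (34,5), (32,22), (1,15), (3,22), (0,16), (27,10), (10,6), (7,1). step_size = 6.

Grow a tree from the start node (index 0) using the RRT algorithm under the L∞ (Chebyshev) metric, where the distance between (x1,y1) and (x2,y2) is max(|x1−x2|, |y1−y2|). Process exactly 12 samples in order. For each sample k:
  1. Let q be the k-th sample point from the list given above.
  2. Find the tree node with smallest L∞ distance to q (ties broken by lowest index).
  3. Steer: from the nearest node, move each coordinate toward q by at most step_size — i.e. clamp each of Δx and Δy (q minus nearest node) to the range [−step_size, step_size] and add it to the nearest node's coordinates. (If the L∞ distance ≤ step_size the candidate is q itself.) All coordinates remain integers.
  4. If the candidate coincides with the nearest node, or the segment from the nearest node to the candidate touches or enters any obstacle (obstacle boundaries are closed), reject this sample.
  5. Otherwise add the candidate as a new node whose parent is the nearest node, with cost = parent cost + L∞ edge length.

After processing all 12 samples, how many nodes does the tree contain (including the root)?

1. q=(19,20) nearest=0 d=19 new=(8,7) → add node 1 parent=0 cost=6
2. q=(33,8) nearest=1 d=25 new=(14,8) → add node 2 parent=1 cost=12
3. q=(0,14) nearest=1 d=8 new=(2,13) → add node 3 parent=1 cost=12
4. q=(21,24) nearest=2 d=16 new=(20,14) → add node 4 parent=2 cost=18
5. q=(34,5) nearest=4 d=14 new=(26,8) → blocked by [21,27]×[9,13], reject
6. q=(32,22) nearest=4 d=12 new=(26,20) → add node 5 parent=4 cost=24
7. q=(1,15) nearest=3 d=2 new=(1,15) → add node 6 parent=3 cost=14
8. q=(3,22) nearest=6 d=7 new=(3,21) → blocked by [2,7]×[21,23], reject
9. q=(0,16) nearest=6 d=1 new=(0,16) → add node 7 parent=6 cost=15
10. q=(27,10) nearest=4 d=7 new=(26,10) → blocked by [21,27]×[9,13], reject
11. q=(10,6) nearest=1 d=2 new=(10,6) → add node 8 parent=1 cost=8
12. q=(7,1) nearest=0 d=5 new=(7,1) → add node 9 parent=0 cost=5

Node count: 10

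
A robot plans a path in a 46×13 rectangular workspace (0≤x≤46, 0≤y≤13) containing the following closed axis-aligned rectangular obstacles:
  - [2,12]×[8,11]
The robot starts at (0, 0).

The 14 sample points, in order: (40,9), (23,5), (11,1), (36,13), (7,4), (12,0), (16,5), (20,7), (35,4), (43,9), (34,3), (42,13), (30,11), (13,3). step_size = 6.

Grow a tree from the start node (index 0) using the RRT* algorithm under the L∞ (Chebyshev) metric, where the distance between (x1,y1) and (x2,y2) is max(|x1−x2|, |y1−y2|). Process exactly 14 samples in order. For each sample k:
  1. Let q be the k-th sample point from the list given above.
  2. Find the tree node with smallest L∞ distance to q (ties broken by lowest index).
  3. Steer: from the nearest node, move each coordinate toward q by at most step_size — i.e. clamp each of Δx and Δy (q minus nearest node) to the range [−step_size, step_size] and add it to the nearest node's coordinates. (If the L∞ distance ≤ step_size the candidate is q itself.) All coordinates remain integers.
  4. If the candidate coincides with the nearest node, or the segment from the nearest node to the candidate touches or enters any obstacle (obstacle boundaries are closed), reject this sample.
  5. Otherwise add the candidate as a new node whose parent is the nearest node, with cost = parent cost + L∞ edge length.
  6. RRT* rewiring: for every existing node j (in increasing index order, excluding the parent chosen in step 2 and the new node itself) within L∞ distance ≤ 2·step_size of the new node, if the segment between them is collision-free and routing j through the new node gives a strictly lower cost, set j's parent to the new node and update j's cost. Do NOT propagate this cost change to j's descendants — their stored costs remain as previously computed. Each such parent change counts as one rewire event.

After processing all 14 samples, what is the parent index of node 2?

Parent of node 2: 1

1. q=(40,9) nearest=0 d=40 new=(6,6) → add node 1 parent=0 cost=6
2. q=(23,5) nearest=1 d=17 new=(12,5) → add node 2 parent=1 cost=12
3. q=(11,1) nearest=2 d=4 new=(11,1) → add node 3 parent=2 cost=16
4. q=(36,13) nearest=2 d=24 new=(18,11) → add node 4 parent=2 cost=18
5. q=(7,4) nearest=1 d=2 new=(7,4) → add node 5 parent=1 cost=8; rewire 3→5 (12<16)
6. q=(12,0) nearest=3 d=1 new=(12,0) → add node 6 parent=3 cost=13
7. q=(16,5) nearest=2 d=4 new=(16,5) → add node 7 parent=2 cost=16
8. q=(20,7) nearest=4 d=4 new=(20,7) → add node 8 parent=4 cost=22
9. q=(35,4) nearest=8 d=15 new=(26,4) → add node 9 parent=8 cost=28
10. q=(43,9) nearest=9 d=17 new=(32,9) → add node 10 parent=9 cost=34
11. q=(34,3) nearest=10 d=6 new=(34,3) → add node 11 parent=10 cost=40
12. q=(42,13) nearest=10 d=10 new=(38,13) → add node 12 parent=10 cost=40
13. q=(30,11) nearest=10 d=2 new=(30,11) → add node 13 parent=10 cost=36
14. q=(13,3) nearest=2 d=2 new=(13,3) → add node 14 parent=2 cost=14; rewire 8→14 (21<22)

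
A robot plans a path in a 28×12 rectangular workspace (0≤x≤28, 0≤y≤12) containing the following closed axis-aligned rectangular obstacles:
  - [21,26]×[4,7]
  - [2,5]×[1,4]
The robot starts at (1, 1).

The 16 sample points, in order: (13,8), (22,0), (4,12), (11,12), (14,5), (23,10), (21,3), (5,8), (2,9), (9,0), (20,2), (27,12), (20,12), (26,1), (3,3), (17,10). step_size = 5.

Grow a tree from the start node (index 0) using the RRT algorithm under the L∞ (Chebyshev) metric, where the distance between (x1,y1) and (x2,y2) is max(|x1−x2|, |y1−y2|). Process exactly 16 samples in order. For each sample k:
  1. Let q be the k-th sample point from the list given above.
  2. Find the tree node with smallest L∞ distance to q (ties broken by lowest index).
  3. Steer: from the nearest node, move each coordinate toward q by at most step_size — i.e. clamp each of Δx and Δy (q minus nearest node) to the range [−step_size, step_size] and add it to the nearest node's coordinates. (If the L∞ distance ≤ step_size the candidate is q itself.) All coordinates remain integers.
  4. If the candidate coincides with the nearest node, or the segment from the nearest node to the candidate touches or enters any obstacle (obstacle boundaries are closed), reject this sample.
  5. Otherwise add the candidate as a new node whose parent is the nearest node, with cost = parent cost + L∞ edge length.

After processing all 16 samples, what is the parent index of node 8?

Parent of node 8: 3

1. q=(13,8) nearest=0 d=12 new=(6,6) → blocked by [2,5]×[1,4], reject
2. q=(22,0) nearest=0 d=21 new=(6,0) → add node 1 parent=0 cost=5
3. q=(4,12) nearest=0 d=11 new=(4,6) → blocked by [2,5]×[1,4], reject
4. q=(11,12) nearest=0 d=11 new=(6,6) → blocked by [2,5]×[1,4], reject
5. q=(14,5) nearest=1 d=8 new=(11,5) → add node 2 parent=1 cost=10
6. q=(23,10) nearest=2 d=12 new=(16,10) → add node 3 parent=2 cost=15
7. q=(21,3) nearest=3 d=7 new=(21,5) → blocked by [21,26]×[4,7], reject
8. q=(5,8) nearest=2 d=6 new=(6,8) → add node 4 parent=2 cost=15
9. q=(2,9) nearest=4 d=4 new=(2,9) → add node 5 parent=4 cost=19
10. q=(9,0) nearest=1 d=3 new=(9,0) → add node 6 parent=1 cost=8
11. q=(20,2) nearest=3 d=8 new=(20,5) → add node 7 parent=3 cost=20
12. q=(27,12) nearest=7 d=7 new=(25,10) → blocked by [21,26]×[4,7], reject
13. q=(20,12) nearest=3 d=4 new=(20,12) → add node 8 parent=3 cost=19
14. q=(26,1) nearest=7 d=6 new=(25,1) → blocked by [21,26]×[4,7], reject
15. q=(3,3) nearest=0 d=2 new=(3,3) → blocked by [2,5]×[1,4], reject
16. q=(17,10) nearest=3 d=1 new=(17,10) → add node 9 parent=3 cost=16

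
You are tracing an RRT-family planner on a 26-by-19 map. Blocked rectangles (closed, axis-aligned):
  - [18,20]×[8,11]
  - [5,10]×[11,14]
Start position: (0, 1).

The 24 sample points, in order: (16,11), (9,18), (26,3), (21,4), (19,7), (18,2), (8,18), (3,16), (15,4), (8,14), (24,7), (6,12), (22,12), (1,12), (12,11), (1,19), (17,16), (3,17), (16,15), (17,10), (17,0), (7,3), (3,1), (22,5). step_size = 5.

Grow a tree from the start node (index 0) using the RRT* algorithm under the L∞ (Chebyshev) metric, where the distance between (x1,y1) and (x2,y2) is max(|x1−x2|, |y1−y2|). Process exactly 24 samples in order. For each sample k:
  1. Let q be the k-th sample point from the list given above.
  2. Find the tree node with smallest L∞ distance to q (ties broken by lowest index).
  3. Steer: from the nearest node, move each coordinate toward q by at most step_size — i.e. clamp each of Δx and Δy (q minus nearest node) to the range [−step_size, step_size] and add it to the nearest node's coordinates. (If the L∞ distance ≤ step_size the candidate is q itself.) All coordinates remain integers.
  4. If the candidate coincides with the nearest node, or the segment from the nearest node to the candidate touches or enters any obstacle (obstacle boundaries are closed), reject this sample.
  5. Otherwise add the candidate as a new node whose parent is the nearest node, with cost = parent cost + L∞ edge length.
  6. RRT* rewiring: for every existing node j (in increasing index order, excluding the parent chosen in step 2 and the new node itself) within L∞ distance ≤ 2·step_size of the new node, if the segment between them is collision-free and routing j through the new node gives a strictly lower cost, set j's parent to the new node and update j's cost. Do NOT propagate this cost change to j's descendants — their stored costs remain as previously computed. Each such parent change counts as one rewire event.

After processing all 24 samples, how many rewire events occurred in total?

1. q=(16,11) nearest=0 d=16 new=(5,6) → add node 1 parent=0 cost=5
2. q=(9,18) nearest=1 d=12 new=(9,11) → blocked by [5,10]×[11,14], reject
3. q=(26,3) nearest=1 d=21 new=(10,3) → add node 2 parent=1 cost=10
4. q=(21,4) nearest=2 d=11 new=(15,4) → add node 3 parent=2 cost=15
5. q=(19,7) nearest=3 d=4 new=(19,7) → add node 4 parent=3 cost=19
6. q=(18,2) nearest=3 d=3 new=(18,2) → add node 5 parent=3 cost=18
7. q=(8,18) nearest=4 d=11 new=(14,12) → blocked by [18,20]×[8,11], reject
8. q=(3,16) nearest=1 d=10 new=(3,11) → add node 6 parent=1 cost=10
9. q=(15,4) nearest=3 d=0 → coincident, reject
10. q=(8,14) nearest=6 d=5 new=(8,14) → blocked by [5,10]×[11,14], reject
11. q=(24,7) nearest=4 d=5 new=(24,7) → add node 7 parent=4 cost=24
12. q=(6,12) nearest=6 d=3 new=(6,12) → blocked by [5,10]×[11,14], reject
13. q=(22,12) nearest=4 d=5 new=(22,12) → blocked by [18,20]×[8,11], reject
14. q=(1,12) nearest=6 d=2 new=(1,12) → add node 8 parent=6 cost=12
15. q=(12,11) nearest=1 d=7 new=(10,11) → blocked by [5,10]×[11,14], reject
16. q=(1,19) nearest=8 d=7 new=(1,17) → add node 9 parent=8 cost=17
17. q=(17,16) nearest=4 d=9 new=(17,12) → blocked by [18,20]×[8,11], reject
18. q=(3,17) nearest=9 d=2 new=(3,17) → add node 10 parent=9 cost=19
19. q=(16,15) nearest=4 d=8 new=(16,12) → blocked by [18,20]×[8,11], reject
20. q=(17,10) nearest=4 d=3 new=(17,10) → blocked by [18,20]×[8,11], reject
21. q=(17,0) nearest=5 d=2 new=(17,0) → add node 11 parent=5 cost=20
22. q=(7,3) nearest=1 d=3 new=(7,3) → add node 12 parent=1 cost=8; rewire 11→12 (18<20)
23. q=(3,1) nearest=0 d=3 new=(3,1) → add node 13 parent=0 cost=3; rewire 12→13 (7<8)
24. q=(22,5) nearest=7 d=2 new=(22,5) → add node 14 parent=7 cost=26

Rewire events: 2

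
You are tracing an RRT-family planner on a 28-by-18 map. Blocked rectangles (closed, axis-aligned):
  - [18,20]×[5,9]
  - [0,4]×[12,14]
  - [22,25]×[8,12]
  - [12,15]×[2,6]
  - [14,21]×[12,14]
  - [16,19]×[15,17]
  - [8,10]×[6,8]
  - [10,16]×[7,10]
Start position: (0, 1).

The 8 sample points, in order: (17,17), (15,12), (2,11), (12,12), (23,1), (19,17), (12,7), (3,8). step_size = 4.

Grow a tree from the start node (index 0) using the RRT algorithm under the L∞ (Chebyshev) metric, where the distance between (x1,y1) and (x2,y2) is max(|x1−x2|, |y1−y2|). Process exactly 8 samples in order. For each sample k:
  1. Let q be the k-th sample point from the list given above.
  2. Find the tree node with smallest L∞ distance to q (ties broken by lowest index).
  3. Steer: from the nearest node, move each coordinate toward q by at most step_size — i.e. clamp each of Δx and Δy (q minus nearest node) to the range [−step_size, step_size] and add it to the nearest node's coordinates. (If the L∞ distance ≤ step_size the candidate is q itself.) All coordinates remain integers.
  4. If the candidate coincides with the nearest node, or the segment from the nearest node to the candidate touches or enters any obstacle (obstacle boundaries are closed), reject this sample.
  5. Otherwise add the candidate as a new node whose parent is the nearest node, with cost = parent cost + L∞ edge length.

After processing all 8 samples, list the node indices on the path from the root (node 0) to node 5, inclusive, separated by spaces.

1. q=(17,17) nearest=0 d=17 new=(4,5) → add node 1 parent=0 cost=4
2. q=(15,12) nearest=1 d=11 new=(8,9) → add node 2 parent=1 cost=8
3. q=(2,11) nearest=1 d=6 new=(2,9) → add node 3 parent=1 cost=8
4. q=(12,12) nearest=2 d=4 new=(12,12) → add node 4 parent=2 cost=12
5. q=(23,1) nearest=4 d=11 new=(16,8) → blocked by [10,16]×[7,10], reject
6. q=(19,17) nearest=4 d=7 new=(16,16) → blocked by [14,21]×[12,14], reject
7. q=(12,7) nearest=2 d=4 new=(12,7) → blocked by [8,10]×[6,8], reject
8. q=(3,8) nearest=3 d=1 new=(3,8) → add node 5 parent=3 cost=9

Path: 0 1 3 5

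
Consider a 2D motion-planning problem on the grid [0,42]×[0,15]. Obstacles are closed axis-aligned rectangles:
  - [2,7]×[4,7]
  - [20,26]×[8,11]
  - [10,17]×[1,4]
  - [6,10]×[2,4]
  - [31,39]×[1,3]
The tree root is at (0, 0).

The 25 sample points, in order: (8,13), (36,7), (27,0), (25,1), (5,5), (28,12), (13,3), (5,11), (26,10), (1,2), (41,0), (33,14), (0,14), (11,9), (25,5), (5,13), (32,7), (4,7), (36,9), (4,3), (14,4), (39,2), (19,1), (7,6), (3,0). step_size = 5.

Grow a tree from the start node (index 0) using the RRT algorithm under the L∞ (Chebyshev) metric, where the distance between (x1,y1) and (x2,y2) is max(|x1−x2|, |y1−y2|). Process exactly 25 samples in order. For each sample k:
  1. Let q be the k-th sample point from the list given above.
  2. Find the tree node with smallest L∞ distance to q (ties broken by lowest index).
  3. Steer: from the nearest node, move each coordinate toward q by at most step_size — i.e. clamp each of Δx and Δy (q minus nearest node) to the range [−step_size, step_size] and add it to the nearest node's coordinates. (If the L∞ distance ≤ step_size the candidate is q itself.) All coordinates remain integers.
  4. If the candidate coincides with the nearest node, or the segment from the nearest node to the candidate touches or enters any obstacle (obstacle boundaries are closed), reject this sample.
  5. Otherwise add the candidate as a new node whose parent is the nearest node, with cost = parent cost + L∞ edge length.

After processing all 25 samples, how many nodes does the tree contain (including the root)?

1. q=(8,13) nearest=0 d=13 new=(5,5) → blocked by [2,7]×[4,7], reject
2. q=(36,7) nearest=0 d=36 new=(5,5) → blocked by [2,7]×[4,7], reject
3. q=(27,0) nearest=0 d=27 new=(5,0) → add node 1 parent=0 cost=5
4. q=(25,1) nearest=1 d=20 new=(10,1) → blocked by [10,17]×[1,4], reject
5. q=(5,5) nearest=0 d=5 new=(5,5) → blocked by [2,7]×[4,7], reject
6. q=(28,12) nearest=1 d=23 new=(10,5) → blocked by [6,10]×[2,4], reject
7. q=(13,3) nearest=1 d=8 new=(10,3) → blocked by [10,17]×[1,4], reject
8. q=(5,11) nearest=0 d=11 new=(5,5) → blocked by [2,7]×[4,7], reject
9. q=(26,10) nearest=1 d=21 new=(10,5) → blocked by [6,10]×[2,4], reject
10. q=(1,2) nearest=0 d=2 new=(1,2) → add node 2 parent=0 cost=2
11. q=(41,0) nearest=1 d=36 new=(10,0) → add node 3 parent=1 cost=10
12. q=(33,14) nearest=3 d=23 new=(15,5) → blocked by [10,17]×[1,4], reject
13. q=(0,14) nearest=2 d=12 new=(0,7) → add node 4 parent=2 cost=7
14. q=(11,9) nearest=1 d=9 new=(10,5) → blocked by [6,10]×[2,4], reject
15. q=(25,5) nearest=3 d=15 new=(15,5) → blocked by [10,17]×[1,4], reject
16. q=(5,13) nearest=4 d=6 new=(5,12) → add node 5 parent=4 cost=12
17. q=(32,7) nearest=3 d=22 new=(15,5) → blocked by [10,17]×[1,4], reject
18. q=(4,7) nearest=4 d=4 new=(4,7) → blocked by [2,7]×[4,7], reject
19. q=(36,9) nearest=3 d=26 new=(15,5) → blocked by [10,17]×[1,4], reject
20. q=(4,3) nearest=1 d=3 new=(4,3) → add node 6 parent=1 cost=8
21. q=(14,4) nearest=3 d=4 new=(14,4) → blocked by [10,17]×[1,4], reject
22. q=(39,2) nearest=3 d=29 new=(15,2) → blocked by [10,17]×[1,4], reject
23. q=(19,1) nearest=3 d=9 new=(15,1) → blocked by [10,17]×[1,4], reject
24. q=(7,6) nearest=6 d=3 new=(7,6) → blocked by [2,7]×[4,7], reject
25. q=(3,0) nearest=1 d=2 new=(3,0) → add node 7 parent=1 cost=7

Node count: 8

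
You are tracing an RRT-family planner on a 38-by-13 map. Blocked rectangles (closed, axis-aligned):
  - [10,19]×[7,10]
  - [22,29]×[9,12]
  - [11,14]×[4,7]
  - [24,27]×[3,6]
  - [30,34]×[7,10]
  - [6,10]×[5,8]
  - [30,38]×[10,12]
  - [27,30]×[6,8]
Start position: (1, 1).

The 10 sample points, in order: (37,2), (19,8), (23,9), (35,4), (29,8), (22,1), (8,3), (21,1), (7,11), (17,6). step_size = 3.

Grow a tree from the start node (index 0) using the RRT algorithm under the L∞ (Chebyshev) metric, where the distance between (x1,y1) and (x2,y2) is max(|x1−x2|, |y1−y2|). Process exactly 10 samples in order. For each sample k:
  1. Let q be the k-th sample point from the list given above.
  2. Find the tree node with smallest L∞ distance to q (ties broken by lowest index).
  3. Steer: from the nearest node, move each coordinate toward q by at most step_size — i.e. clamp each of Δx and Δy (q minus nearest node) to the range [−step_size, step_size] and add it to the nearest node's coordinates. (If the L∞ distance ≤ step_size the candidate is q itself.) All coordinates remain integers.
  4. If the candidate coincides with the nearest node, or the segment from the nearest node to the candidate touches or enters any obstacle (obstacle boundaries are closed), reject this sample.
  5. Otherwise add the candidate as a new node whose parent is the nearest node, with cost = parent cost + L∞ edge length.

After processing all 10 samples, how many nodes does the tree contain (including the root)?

Node count: 7

1. q=(37,2) nearest=0 d=36 new=(4,2) → add node 1 parent=0 cost=3
2. q=(19,8) nearest=1 d=15 new=(7,5) → blocked by [6,10]×[5,8], reject
3. q=(23,9) nearest=1 d=19 new=(7,5) → blocked by [6,10]×[5,8], reject
4. q=(35,4) nearest=1 d=31 new=(7,4) → add node 2 parent=1 cost=6
5. q=(29,8) nearest=2 d=22 new=(10,7) → blocked by [10,19]×[7,10], reject
6. q=(22,1) nearest=2 d=15 new=(10,1) → add node 3 parent=2 cost=9
7. q=(8,3) nearest=2 d=1 new=(8,3) → add node 4 parent=2 cost=7
8. q=(21,1) nearest=3 d=11 new=(13,1) → add node 5 parent=3 cost=12
9. q=(7,11) nearest=2 d=7 new=(7,7) → blocked by [6,10]×[5,8], reject
10. q=(17,6) nearest=5 d=5 new=(16,4) → add node 6 parent=5 cost=15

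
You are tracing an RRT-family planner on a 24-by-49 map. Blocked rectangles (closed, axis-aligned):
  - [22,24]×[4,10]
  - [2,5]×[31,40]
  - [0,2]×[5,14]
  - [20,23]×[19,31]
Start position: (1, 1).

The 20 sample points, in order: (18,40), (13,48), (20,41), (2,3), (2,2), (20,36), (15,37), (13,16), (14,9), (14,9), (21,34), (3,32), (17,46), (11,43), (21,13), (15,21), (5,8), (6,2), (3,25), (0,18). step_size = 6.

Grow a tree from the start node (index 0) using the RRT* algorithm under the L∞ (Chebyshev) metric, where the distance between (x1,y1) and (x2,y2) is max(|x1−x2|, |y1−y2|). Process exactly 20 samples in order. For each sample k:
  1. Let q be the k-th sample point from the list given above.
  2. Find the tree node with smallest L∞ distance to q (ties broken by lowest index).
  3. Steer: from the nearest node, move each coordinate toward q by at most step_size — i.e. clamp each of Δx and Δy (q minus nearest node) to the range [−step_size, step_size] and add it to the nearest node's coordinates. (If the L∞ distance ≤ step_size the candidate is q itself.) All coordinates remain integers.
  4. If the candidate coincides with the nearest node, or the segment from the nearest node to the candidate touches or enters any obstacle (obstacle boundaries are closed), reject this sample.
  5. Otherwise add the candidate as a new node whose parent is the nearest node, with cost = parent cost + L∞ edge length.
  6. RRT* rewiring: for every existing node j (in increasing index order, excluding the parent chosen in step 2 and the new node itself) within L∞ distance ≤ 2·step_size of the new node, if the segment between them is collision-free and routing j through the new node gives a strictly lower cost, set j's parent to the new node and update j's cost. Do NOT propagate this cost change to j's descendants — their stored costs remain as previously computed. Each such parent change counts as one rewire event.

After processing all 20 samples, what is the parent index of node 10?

1. q=(18,40) nearest=0 d=39 new=(7,7) → add node 1 parent=0 cost=6
2. q=(13,48) nearest=1 d=41 new=(13,13) → add node 2 parent=1 cost=12
3. q=(20,41) nearest=2 d=28 new=(19,19) → add node 3 parent=2 cost=18
4. q=(2,3) nearest=0 d=2 new=(2,3) → add node 4 parent=0 cost=2
5. q=(2,2) nearest=0 d=1 new=(2,2) → add node 5 parent=0 cost=1
6. q=(20,36) nearest=3 d=17 new=(20,25) → blocked by [20,23]×[19,31], reject
7. q=(15,37) nearest=3 d=18 new=(15,25) → add node 6 parent=3 cost=24
8. q=(13,16) nearest=2 d=3 new=(13,16) → add node 7 parent=2 cost=15
9. q=(14,9) nearest=2 d=4 new=(14,9) → add node 8 parent=2 cost=16
10. q=(14,9) nearest=8 d=0 → coincident, reject
11. q=(21,34) nearest=6 d=9 new=(21,31) → blocked by [20,23]×[19,31], reject
12. q=(3,32) nearest=6 d=12 new=(9,31) → add node 9 parent=6 cost=30
13. q=(17,46) nearest=9 d=15 new=(15,37) → add node 10 parent=9 cost=36
14. q=(11,43) nearest=10 d=6 new=(11,43) → add node 11 parent=10 cost=42
15. q=(21,13) nearest=3 d=6 new=(21,13) → add node 12 parent=3 cost=24
16. q=(15,21) nearest=3 d=4 new=(15,21) → add node 13 parent=3 cost=22
17. q=(5,8) nearest=1 d=2 new=(5,8) → add node 14 parent=1 cost=8
18. q=(6,2) nearest=4 d=4 new=(6,2) → add node 15 parent=4 cost=6; rewire 8→15 (14<16)
19. q=(3,25) nearest=9 d=6 new=(3,25) → add node 16 parent=9 cost=36
20. q=(0,18) nearest=16 d=7 new=(0,19) → add node 17 parent=16 cost=42

Parent of node 10: 9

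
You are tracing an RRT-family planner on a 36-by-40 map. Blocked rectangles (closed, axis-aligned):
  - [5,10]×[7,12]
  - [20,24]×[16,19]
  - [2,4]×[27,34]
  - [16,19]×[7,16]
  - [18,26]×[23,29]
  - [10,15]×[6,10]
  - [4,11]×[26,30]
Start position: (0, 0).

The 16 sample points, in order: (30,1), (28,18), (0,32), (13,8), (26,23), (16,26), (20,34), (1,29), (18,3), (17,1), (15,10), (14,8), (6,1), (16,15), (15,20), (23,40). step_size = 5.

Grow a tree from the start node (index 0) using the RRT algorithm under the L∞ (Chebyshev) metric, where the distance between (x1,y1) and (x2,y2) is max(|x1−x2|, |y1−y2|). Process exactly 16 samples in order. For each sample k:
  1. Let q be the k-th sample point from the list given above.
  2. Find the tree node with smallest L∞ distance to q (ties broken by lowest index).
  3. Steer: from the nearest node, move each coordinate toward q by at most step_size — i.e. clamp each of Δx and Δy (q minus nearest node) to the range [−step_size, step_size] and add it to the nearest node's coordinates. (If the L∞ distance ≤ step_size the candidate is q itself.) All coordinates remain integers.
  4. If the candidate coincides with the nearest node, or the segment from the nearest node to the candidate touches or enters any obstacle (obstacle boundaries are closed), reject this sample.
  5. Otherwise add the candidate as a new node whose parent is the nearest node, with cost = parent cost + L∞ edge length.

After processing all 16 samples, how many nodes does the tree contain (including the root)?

Node count: 9

1. q=(30,1) nearest=0 d=30 new=(5,1) → add node 1 parent=0 cost=5
2. q=(28,18) nearest=1 d=23 new=(10,6) → blocked by [10,15]×[6,10], reject
3. q=(0,32) nearest=1 d=31 new=(0,6) → add node 2 parent=1 cost=10
4. q=(13,8) nearest=1 d=8 new=(10,6) → blocked by [10,15]×[6,10], reject
5. q=(26,23) nearest=1 d=22 new=(10,6) → blocked by [10,15]×[6,10], reject
6. q=(16,26) nearest=2 d=20 new=(5,11) → blocked by [5,10]×[7,12], reject
7. q=(20,34) nearest=2 d=28 new=(5,11) → blocked by [5,10]×[7,12], reject
8. q=(1,29) nearest=2 d=23 new=(1,11) → add node 3 parent=2 cost=15
9. q=(18,3) nearest=1 d=13 new=(10,3) → add node 4 parent=1 cost=10
10. q=(17,1) nearest=4 d=7 new=(15,1) → add node 5 parent=4 cost=15
11. q=(15,10) nearest=4 d=7 new=(15,8) → blocked by [10,15]×[6,10], reject
12. q=(14,8) nearest=4 d=5 new=(14,8) → blocked by [10,15]×[6,10], reject
13. q=(6,1) nearest=1 d=1 new=(6,1) → add node 6 parent=1 cost=6
14. q=(16,15) nearest=4 d=12 new=(15,8) → blocked by [10,15]×[6,10], reject
15. q=(15,20) nearest=3 d=14 new=(6,16) → add node 7 parent=3 cost=20
16. q=(23,40) nearest=7 d=24 new=(11,21) → add node 8 parent=7 cost=25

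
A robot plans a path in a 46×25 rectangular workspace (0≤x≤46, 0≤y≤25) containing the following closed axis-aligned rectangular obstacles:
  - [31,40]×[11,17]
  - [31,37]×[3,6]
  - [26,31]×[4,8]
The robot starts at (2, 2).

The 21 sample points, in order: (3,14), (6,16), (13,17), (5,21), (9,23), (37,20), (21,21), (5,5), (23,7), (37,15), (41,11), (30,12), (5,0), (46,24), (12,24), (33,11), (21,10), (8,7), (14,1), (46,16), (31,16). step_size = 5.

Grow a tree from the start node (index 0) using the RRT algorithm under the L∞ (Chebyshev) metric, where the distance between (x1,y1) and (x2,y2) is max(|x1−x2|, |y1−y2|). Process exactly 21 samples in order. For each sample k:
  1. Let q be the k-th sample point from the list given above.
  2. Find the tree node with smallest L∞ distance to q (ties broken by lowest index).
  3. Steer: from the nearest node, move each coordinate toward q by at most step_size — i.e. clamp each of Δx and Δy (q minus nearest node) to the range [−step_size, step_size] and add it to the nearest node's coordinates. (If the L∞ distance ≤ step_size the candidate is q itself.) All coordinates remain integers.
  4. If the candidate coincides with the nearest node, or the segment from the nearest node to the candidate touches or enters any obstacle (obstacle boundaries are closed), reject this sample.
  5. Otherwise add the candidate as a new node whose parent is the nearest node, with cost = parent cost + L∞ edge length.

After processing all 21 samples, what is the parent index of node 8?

Parent of node 8: 1

1. q=(3,14) nearest=0 d=12 new=(3,7) → add node 1 parent=0 cost=5
2. q=(6,16) nearest=1 d=9 new=(6,12) → add node 2 parent=1 cost=10
3. q=(13,17) nearest=2 d=7 new=(11,17) → add node 3 parent=2 cost=15
4. q=(5,21) nearest=3 d=6 new=(6,21) → add node 4 parent=3 cost=20
5. q=(9,23) nearest=4 d=3 new=(9,23) → add node 5 parent=4 cost=23
6. q=(37,20) nearest=3 d=26 new=(16,20) → add node 6 parent=3 cost=20
7. q=(21,21) nearest=6 d=5 new=(21,21) → add node 7 parent=6 cost=25
8. q=(5,5) nearest=1 d=2 new=(5,5) → add node 8 parent=1 cost=7
9. q=(23,7) nearest=3 d=12 new=(16,12) → add node 9 parent=3 cost=20
10. q=(37,15) nearest=7 d=16 new=(26,16) → add node 10 parent=7 cost=30
11. q=(41,11) nearest=10 d=15 new=(31,11) → blocked by [31,40]×[11,17], reject
12. q=(30,12) nearest=10 d=4 new=(30,12) → add node 11 parent=10 cost=34
13. q=(5,0) nearest=0 d=3 new=(5,0) → add node 12 parent=0 cost=3
14. q=(46,24) nearest=11 d=16 new=(35,17) → blocked by [31,40]×[11,17], reject
15. q=(12,24) nearest=5 d=3 new=(12,24) → add node 13 parent=5 cost=26
16. q=(33,11) nearest=11 d=3 new=(33,11) → blocked by [31,40]×[11,17], reject
17. q=(21,10) nearest=9 d=5 new=(21,10) → add node 14 parent=9 cost=25
18. q=(8,7) nearest=8 d=3 new=(8,7) → add node 15 parent=8 cost=10
19. q=(14,1) nearest=15 d=6 new=(13,2) → add node 16 parent=15 cost=15
20. q=(46,16) nearest=11 d=16 new=(35,16) → blocked by [31,40]×[11,17], reject
21. q=(31,16) nearest=11 d=4 new=(31,16) → blocked by [31,40]×[11,17], reject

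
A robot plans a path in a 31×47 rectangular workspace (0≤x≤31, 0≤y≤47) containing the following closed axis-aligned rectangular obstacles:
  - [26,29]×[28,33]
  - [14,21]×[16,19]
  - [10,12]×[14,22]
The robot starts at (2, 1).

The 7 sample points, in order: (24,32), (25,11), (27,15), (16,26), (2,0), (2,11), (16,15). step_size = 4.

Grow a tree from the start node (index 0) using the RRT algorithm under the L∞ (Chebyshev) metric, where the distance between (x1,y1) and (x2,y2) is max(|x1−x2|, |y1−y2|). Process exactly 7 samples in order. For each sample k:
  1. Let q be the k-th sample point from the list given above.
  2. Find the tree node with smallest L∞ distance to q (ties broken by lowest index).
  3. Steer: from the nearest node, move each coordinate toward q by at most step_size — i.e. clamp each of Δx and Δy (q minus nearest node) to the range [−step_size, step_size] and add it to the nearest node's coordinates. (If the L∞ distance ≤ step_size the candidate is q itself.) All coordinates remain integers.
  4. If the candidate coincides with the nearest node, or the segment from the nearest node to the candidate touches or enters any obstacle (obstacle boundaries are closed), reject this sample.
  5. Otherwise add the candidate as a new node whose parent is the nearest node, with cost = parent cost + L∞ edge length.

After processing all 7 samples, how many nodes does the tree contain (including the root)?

1. q=(24,32) nearest=0 d=31 new=(6,5) → add node 1 parent=0 cost=4
2. q=(25,11) nearest=1 d=19 new=(10,9) → add node 2 parent=1 cost=8
3. q=(27,15) nearest=2 d=17 new=(14,13) → add node 3 parent=2 cost=12
4. q=(16,26) nearest=3 d=13 new=(16,17) → blocked by [14,21]×[16,19], reject
5. q=(2,0) nearest=0 d=1 new=(2,0) → add node 4 parent=0 cost=1
6. q=(2,11) nearest=1 d=6 new=(2,9) → add node 5 parent=1 cost=8
7. q=(16,15) nearest=3 d=2 new=(16,15) → add node 6 parent=3 cost=14

Node count: 7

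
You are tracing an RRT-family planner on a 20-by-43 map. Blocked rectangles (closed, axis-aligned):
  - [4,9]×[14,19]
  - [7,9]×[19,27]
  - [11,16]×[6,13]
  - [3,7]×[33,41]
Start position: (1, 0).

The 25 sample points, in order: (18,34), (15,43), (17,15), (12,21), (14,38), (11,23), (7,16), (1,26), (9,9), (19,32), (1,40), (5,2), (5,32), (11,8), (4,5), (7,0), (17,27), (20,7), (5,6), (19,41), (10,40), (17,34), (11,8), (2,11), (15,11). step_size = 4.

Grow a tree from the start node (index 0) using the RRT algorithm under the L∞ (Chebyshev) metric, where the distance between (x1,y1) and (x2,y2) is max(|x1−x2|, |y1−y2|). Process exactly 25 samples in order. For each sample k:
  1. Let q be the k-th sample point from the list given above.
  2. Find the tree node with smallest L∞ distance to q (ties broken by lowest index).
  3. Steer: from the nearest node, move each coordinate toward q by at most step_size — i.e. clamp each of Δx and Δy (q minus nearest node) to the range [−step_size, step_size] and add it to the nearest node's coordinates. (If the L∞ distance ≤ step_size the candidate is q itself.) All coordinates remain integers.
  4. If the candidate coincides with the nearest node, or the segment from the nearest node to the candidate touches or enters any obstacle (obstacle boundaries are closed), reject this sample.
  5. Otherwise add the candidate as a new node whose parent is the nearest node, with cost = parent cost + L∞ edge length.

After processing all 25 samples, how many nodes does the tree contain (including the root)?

1. q=(18,34) nearest=0 d=34 new=(5,4) → add node 1 parent=0 cost=4
2. q=(15,43) nearest=1 d=39 new=(9,8) → add node 2 parent=1 cost=8
3. q=(17,15) nearest=2 d=8 new=(13,12) → blocked by [11,16]×[6,13], reject
4. q=(12,21) nearest=2 d=13 new=(12,12) → blocked by [11,16]×[6,13], reject
5. q=(14,38) nearest=2 d=30 new=(13,12) → blocked by [11,16]×[6,13], reject
6. q=(11,23) nearest=2 d=15 new=(11,12) → blocked by [11,16]×[6,13], reject
7. q=(7,16) nearest=2 d=8 new=(7,12) → add node 3 parent=2 cost=12
8. q=(1,26) nearest=3 d=14 new=(3,16) → blocked by [4,9]×[14,19], reject
9. q=(9,9) nearest=2 d=1 new=(9,9) → add node 4 parent=2 cost=9
10. q=(19,32) nearest=3 d=20 new=(11,16) → blocked by [4,9]×[14,19], reject
11. q=(1,40) nearest=3 d=28 new=(3,16) → blocked by [4,9]×[14,19], reject
12. q=(5,2) nearest=1 d=2 new=(5,2) → add node 5 parent=1 cost=6
13. q=(5,32) nearest=3 d=20 new=(5,16) → blocked by [4,9]×[14,19], reject
14. q=(11,8) nearest=2 d=2 new=(11,8) → blocked by [11,16]×[6,13], reject
15. q=(4,5) nearest=1 d=1 new=(4,5) → add node 6 parent=1 cost=5
16. q=(7,0) nearest=5 d=2 new=(7,0) → add node 7 parent=5 cost=8
17. q=(17,27) nearest=3 d=15 new=(11,16) → blocked by [4,9]×[14,19], reject
18. q=(20,7) nearest=2 d=11 new=(13,7) → blocked by [11,16]×[6,13], reject
19. q=(5,6) nearest=6 d=1 new=(5,6) → add node 8 parent=6 cost=6
20. q=(19,41) nearest=3 d=29 new=(11,16) → blocked by [4,9]×[14,19], reject
21. q=(10,40) nearest=3 d=28 new=(10,16) → blocked by [4,9]×[14,19], reject
22. q=(17,34) nearest=3 d=22 new=(11,16) → blocked by [4,9]×[14,19], reject
23. q=(11,8) nearest=2 d=2 new=(11,8) → blocked by [11,16]×[6,13], reject
24. q=(2,11) nearest=3 d=5 new=(3,11) → add node 9 parent=3 cost=16
25. q=(15,11) nearest=2 d=6 new=(13,11) → blocked by [11,16]×[6,13], reject

Node count: 10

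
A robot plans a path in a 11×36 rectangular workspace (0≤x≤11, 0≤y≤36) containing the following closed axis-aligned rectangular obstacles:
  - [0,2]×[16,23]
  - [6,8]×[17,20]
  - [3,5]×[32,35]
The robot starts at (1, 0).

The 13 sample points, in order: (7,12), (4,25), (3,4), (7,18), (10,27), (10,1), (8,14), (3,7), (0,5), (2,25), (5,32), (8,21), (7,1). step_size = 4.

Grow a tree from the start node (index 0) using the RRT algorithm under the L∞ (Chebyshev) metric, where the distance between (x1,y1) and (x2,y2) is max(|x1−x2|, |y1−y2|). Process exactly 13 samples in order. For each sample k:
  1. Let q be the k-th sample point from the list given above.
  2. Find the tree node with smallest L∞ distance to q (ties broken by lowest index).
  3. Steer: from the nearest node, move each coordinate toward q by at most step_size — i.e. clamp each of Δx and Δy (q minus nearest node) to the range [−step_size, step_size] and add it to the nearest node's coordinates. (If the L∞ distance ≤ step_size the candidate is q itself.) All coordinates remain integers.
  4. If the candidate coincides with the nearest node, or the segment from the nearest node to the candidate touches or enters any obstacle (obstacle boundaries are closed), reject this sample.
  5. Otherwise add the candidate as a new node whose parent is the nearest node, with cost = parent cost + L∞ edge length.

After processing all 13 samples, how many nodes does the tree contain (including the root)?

Node count: 11

1. q=(7,12) nearest=0 d=12 new=(5,4) → add node 1 parent=0 cost=4
2. q=(4,25) nearest=1 d=21 new=(4,8) → add node 2 parent=1 cost=8
3. q=(3,4) nearest=1 d=2 new=(3,4) → add node 3 parent=1 cost=6
4. q=(7,18) nearest=2 d=10 new=(7,12) → add node 4 parent=2 cost=12
5. q=(10,27) nearest=4 d=15 new=(10,16) → add node 5 parent=4 cost=16
6. q=(10,1) nearest=1 d=5 new=(9,1) → add node 6 parent=1 cost=8
7. q=(8,14) nearest=4 d=2 new=(8,14) → add node 7 parent=4 cost=14
8. q=(3,7) nearest=2 d=1 new=(3,7) → add node 8 parent=2 cost=9
9. q=(0,5) nearest=3 d=3 new=(0,5) → add node 9 parent=3 cost=9
10. q=(2,25) nearest=5 d=9 new=(6,20) → blocked by [6,8]×[17,20], reject
11. q=(5,32) nearest=5 d=16 new=(6,20) → blocked by [6,8]×[17,20], reject
12. q=(8,21) nearest=5 d=5 new=(8,20) → blocked by [6,8]×[17,20], reject
13. q=(7,1) nearest=6 d=2 new=(7,1) → add node 10 parent=6 cost=10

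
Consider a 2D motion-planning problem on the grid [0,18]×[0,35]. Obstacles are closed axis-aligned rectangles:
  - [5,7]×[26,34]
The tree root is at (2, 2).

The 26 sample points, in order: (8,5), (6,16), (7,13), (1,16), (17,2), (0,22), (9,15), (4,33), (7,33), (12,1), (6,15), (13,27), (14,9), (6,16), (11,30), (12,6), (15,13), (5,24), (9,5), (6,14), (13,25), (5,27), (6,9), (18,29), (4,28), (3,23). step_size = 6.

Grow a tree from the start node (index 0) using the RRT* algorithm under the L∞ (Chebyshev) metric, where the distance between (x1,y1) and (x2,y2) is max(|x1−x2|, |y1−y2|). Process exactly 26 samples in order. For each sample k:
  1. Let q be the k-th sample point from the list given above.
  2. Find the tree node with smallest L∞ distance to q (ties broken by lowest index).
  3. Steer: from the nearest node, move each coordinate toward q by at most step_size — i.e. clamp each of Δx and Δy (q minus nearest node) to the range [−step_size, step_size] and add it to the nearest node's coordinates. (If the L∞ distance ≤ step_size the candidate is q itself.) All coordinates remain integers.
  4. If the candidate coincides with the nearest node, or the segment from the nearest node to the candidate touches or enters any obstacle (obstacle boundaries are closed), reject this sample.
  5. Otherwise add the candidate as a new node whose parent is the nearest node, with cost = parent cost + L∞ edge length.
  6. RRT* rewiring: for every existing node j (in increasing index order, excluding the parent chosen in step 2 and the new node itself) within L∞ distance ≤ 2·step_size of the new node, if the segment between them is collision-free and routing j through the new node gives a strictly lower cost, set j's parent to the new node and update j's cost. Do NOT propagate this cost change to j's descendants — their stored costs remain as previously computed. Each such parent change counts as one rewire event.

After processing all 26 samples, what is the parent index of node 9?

1. q=(8,5) nearest=0 d=6 new=(8,5) → add node 1 parent=0 cost=6
2. q=(6,16) nearest=1 d=11 new=(6,11) → add node 2 parent=1 cost=12
3. q=(7,13) nearest=2 d=2 new=(7,13) → add node 3 parent=2 cost=14
4. q=(1,16) nearest=2 d=5 new=(1,16) → add node 4 parent=2 cost=17
5. q=(17,2) nearest=1 d=9 new=(14,2) → add node 5 parent=1 cost=12
6. q=(0,22) nearest=4 d=6 new=(0,22) → add node 6 parent=4 cost=23
7. q=(9,15) nearest=3 d=2 new=(9,15) → add node 7 parent=3 cost=16
8. q=(4,33) nearest=6 d=11 new=(4,28) → add node 8 parent=6 cost=29
9. q=(7,33) nearest=8 d=5 new=(7,33) → blocked by [5,7]×[26,34], reject
10. q=(12,1) nearest=5 d=2 new=(12,1) → add node 9 parent=5 cost=14
11. q=(6,15) nearest=3 d=2 new=(6,15) → add node 10 parent=3 cost=16
12. q=(13,27) nearest=8 d=9 new=(10,27) → blocked by [5,7]×[26,34], reject
13. q=(14,9) nearest=1 d=6 new=(14,9) → add node 11 parent=1 cost=12
14. q=(6,16) nearest=10 d=1 new=(6,16) → add node 12 parent=10 cost=17
15. q=(11,30) nearest=8 d=7 new=(10,30) → blocked by [5,7]×[26,34], reject
16. q=(12,6) nearest=11 d=3 new=(12,6) → add node 13 parent=11 cost=15
17. q=(15,13) nearest=11 d=4 new=(15,13) → add node 14 parent=11 cost=16
18. q=(5,24) nearest=8 d=4 new=(5,24) → add node 15 parent=8 cost=33
19. q=(9,5) nearest=1 d=1 new=(9,5) → add node 16 parent=1 cost=7; rewire 9→16 (11<14); rewire 13→16 (10<15); rewire 14→16 (15<16)
20. q=(6,14) nearest=3 d=1 new=(6,14) → add node 17 parent=3 cost=15; rewire 15→17 (25<33)
21. q=(13,25) nearest=15 d=8 new=(11,25) → add node 18 parent=15 cost=31
22. q=(5,27) nearest=8 d=1 new=(5,27) → blocked by [5,7]×[26,34], reject
23. q=(6,9) nearest=2 d=2 new=(6,9) → add node 19 parent=2 cost=14
24. q=(18,29) nearest=18 d=7 new=(17,29) → add node 20 parent=18 cost=37
25. q=(4,28) nearest=8 d=0 → coincident, reject
26. q=(3,23) nearest=15 d=2 new=(3,23) → add node 21 parent=15 cost=27

Parent of node 9: 16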